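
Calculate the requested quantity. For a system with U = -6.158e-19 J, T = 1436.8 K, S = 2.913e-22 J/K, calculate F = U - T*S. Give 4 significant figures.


Step 1: T*S = 1436.8 * 2.913e-22 = 4.185e-19 J
Step 2: F = U - T*S = -6.158e-19 - 4.185e-19
Step 3: F = -1.034e-18 J

-1.034e-18


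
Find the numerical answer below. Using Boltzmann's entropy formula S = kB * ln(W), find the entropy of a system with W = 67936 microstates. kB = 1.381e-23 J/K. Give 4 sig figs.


Step 1: ln(W) = ln(67936) = 11.13
Step 2: S = kB * ln(W) = 1.381e-23 * 11.13
Step 3: S = 1.537e-22 J/K

1.537e-22


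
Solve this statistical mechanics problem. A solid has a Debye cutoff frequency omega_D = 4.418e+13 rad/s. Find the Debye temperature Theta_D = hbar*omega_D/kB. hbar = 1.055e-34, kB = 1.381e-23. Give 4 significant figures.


Step 1: hbar*omega_D = 1.055e-34 * 4.418e+13 = 4.661e-21 J
Step 2: Theta_D = 4.661e-21 / 1.381e-23
Step 3: Theta_D = 337.5 K

337.5


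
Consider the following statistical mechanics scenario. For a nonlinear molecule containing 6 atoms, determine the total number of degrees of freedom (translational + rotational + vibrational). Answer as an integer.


Step 1: Translational DOF = 3
Step 2: Rotational DOF (nonlinear) = 3
Step 3: Vibrational DOF = 3*6 - 6 = 12
Step 4: Total = 3 + 3 + 12 = 18

18


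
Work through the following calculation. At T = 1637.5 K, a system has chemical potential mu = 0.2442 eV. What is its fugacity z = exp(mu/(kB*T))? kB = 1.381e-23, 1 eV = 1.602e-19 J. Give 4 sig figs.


Step 1: Convert mu to Joules: 0.2442*1.602e-19 = 3.912e-20 J
Step 2: kB*T = 1.381e-23*1637.5 = 2.261e-20 J
Step 3: mu/(kB*T) = 1.73
Step 4: z = exp(1.73) = 5.64

5.64


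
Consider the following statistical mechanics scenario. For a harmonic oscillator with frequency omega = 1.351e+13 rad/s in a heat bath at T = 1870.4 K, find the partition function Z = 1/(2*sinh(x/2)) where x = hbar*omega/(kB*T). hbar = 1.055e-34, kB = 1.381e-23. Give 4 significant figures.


Step 1: Compute x = hbar*omega/(kB*T) = 1.055e-34*1.351e+13/(1.381e-23*1870.4) = 0.05518
Step 2: x/2 = 0.02759
Step 3: sinh(x/2) = 0.02759
Step 4: Z = 1/(2*0.02759) = 18.12

18.12


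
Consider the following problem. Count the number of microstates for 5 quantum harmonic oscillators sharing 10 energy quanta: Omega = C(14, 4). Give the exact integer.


Step 1: Use binomial coefficient C(14, 4)
Step 2: Numerator = 14! / 10!
Step 3: Denominator = 4!
Step 4: Omega = 1001

1001


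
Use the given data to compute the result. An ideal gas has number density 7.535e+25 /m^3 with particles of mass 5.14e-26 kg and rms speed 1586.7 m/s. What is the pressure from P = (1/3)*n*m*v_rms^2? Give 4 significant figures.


Step 1: v_rms^2 = 1586.7^2 = 2.518e+06
Step 2: n*m = 7.535e+25*5.14e-26 = 3.873
Step 3: P = (1/3)*3.873*2.518e+06 = 3.25e+06 Pa

3.25e+06


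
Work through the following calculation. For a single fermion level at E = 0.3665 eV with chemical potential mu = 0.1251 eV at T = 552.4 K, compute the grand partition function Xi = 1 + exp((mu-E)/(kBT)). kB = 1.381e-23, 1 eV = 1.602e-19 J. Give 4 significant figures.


Step 1: (mu - E) = 0.1251 - 0.3665 = -0.2414 eV
Step 2: x = (mu-E)*eV/(kB*T) = -0.2414*1.602e-19/(1.381e-23*552.4) = -5.069
Step 3: exp(x) = 0.006286
Step 4: Xi = 1 + 0.006286 = 1.006

1.006


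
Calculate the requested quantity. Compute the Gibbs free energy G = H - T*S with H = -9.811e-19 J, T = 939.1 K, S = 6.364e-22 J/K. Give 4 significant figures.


Step 1: T*S = 939.1 * 6.364e-22 = 5.976e-19 J
Step 2: G = H - T*S = -9.811e-19 - 5.976e-19
Step 3: G = -1.579e-18 J

-1.579e-18


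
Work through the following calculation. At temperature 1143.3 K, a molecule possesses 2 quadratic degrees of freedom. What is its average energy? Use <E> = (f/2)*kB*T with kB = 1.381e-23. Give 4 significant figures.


Step 1: f/2 = 2/2 = 1
Step 2: kB*T = 1.381e-23 * 1143.3 = 1.579e-20
Step 3: <E> = 1 * 1.579e-20 = 1.579e-20 J

1.579e-20


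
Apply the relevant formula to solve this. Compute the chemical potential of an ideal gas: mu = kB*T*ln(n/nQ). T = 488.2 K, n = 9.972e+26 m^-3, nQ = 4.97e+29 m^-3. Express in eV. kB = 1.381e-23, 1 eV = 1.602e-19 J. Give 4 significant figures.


Step 1: n/nQ = 9.972e+26/4.97e+29 = 0.002006
Step 2: ln(n/nQ) = -6.211
Step 3: mu = kB*T*ln(n/nQ) = 6.742e-21*-6.211 = -4.188e-20 J
Step 4: Convert to eV: -4.188e-20/1.602e-19 = -0.2614 eV

-0.2614


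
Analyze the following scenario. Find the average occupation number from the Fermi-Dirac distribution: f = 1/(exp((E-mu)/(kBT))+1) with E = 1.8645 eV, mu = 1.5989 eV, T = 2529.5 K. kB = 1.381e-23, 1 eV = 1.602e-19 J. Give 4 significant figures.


Step 1: (E - mu) = 1.8645 - 1.5989 = 0.2656 eV
Step 2: Convert: (E-mu)*eV = 4.255e-20 J
Step 3: x = (E-mu)*eV/(kB*T) = 1.218
Step 4: f = 1/(exp(1.218)+1) = 0.2283

0.2283


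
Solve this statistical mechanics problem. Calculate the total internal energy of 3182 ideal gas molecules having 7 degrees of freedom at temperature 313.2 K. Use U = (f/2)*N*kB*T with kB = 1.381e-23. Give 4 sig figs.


Step 1: f/2 = 7/2 = 3.5
Step 2: N*kB*T = 3182*1.381e-23*313.2 = 1.376e-17
Step 3: U = 3.5 * 1.376e-17 = 4.817e-17 J

4.817e-17


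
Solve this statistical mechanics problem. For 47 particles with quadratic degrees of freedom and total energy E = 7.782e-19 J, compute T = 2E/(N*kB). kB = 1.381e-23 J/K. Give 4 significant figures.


Step 1: Numerator = 2*E = 2*7.782e-19 = 1.556e-18 J
Step 2: Denominator = N*kB = 47*1.381e-23 = 6.491e-22
Step 3: T = 1.556e-18 / 6.491e-22 = 2398 K

2398


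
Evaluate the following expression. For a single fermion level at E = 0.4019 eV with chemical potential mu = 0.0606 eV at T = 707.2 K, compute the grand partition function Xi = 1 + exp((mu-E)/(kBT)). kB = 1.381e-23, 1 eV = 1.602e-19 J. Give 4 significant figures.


Step 1: (mu - E) = 0.0606 - 0.4019 = -0.3413 eV
Step 2: x = (mu-E)*eV/(kB*T) = -0.3413*1.602e-19/(1.381e-23*707.2) = -5.598
Step 3: exp(x) = 0.003704
Step 4: Xi = 1 + 0.003704 = 1.004

1.004


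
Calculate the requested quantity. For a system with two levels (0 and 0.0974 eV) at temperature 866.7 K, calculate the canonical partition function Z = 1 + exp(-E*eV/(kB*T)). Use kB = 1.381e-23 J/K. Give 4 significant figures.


Step 1: Compute beta*E = E*eV/(kB*T) = 0.0974*1.602e-19/(1.381e-23*866.7) = 1.304
Step 2: exp(-beta*E) = exp(-1.304) = 0.2715
Step 3: Z = 1 + 0.2715 = 1.272

1.272


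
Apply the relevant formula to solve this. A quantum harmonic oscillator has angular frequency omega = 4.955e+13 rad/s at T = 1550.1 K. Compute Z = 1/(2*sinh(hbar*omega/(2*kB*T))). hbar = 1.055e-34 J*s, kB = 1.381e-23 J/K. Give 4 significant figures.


Step 1: Compute x = hbar*omega/(kB*T) = 1.055e-34*4.955e+13/(1.381e-23*1550.1) = 0.2442
Step 2: x/2 = 0.1221
Step 3: sinh(x/2) = 0.1224
Step 4: Z = 1/(2*0.1224) = 4.085

4.085


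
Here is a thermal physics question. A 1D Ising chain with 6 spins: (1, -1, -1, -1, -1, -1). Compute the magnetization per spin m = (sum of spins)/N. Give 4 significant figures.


Step 1: Count up spins (+1): 1, down spins (-1): 5
Step 2: Total magnetization M = 1 - 5 = -4
Step 3: m = M/N = -4/6 = -0.6667

-0.6667


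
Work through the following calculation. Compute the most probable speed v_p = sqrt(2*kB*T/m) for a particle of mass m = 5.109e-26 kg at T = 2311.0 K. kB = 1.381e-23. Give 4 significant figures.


Step 1: Numerator = 2*kB*T = 2*1.381e-23*2311.0 = 6.383e-20
Step 2: Ratio = 6.383e-20 / 5.109e-26 = 1.249e+06
Step 3: v_p = sqrt(1.249e+06) = 1118 m/s

1118


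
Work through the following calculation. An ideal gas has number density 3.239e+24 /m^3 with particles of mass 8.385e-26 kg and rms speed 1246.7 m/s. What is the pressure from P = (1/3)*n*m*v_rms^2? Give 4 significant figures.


Step 1: v_rms^2 = 1246.7^2 = 1.554e+06
Step 2: n*m = 3.239e+24*8.385e-26 = 0.2716
Step 3: P = (1/3)*0.2716*1.554e+06 = 1.407e+05 Pa

1.407e+05


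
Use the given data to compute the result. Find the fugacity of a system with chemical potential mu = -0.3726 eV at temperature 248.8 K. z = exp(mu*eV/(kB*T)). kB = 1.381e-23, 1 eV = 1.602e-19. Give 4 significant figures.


Step 1: Convert mu to Joules: -0.3726*1.602e-19 = -5.969e-20 J
Step 2: kB*T = 1.381e-23*248.8 = 3.436e-21 J
Step 3: mu/(kB*T) = -17.37
Step 4: z = exp(-17.37) = 2.853e-08

2.853e-08


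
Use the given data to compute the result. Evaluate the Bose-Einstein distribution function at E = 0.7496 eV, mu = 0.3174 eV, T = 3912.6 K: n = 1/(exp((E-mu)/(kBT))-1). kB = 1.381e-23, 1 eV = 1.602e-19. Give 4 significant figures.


Step 1: (E - mu) = 0.4322 eV
Step 2: x = (E-mu)*eV/(kB*T) = 0.4322*1.602e-19/(1.381e-23*3912.6) = 1.281
Step 3: exp(x) = 3.602
Step 4: n = 1/(exp(x)-1) = 0.3844

0.3844


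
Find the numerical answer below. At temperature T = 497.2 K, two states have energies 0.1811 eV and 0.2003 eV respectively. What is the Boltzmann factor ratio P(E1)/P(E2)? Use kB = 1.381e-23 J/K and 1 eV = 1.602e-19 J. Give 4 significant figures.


Step 1: Compute energy difference dE = E1 - E2 = 0.1811 - 0.2003 = -0.0192 eV
Step 2: Convert to Joules: dE_J = -0.0192 * 1.602e-19 = -3.076e-21 J
Step 3: Compute exponent = -dE_J / (kB * T) = -(-3.076e-21) / (1.381e-23 * 497.2) = 0.448
Step 4: P(E1)/P(E2) = exp(0.448) = 1.565

1.565


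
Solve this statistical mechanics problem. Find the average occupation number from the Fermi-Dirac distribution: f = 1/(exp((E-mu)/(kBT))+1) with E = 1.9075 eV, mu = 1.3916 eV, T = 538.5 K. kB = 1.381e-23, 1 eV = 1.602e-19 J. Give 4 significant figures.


Step 1: (E - mu) = 1.9075 - 1.3916 = 0.5159 eV
Step 2: Convert: (E-mu)*eV = 8.265e-20 J
Step 3: x = (E-mu)*eV/(kB*T) = 11.11
Step 4: f = 1/(exp(11.11)+1) = 1.491e-05

1.491e-05


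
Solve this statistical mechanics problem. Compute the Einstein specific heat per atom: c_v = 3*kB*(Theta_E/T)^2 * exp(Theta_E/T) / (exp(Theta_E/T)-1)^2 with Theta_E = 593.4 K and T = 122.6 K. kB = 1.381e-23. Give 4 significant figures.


Step 1: x = Theta_E/T = 593.4/122.6 = 4.84
Step 2: x^2 = 23.43
Step 3: exp(x) = 126.5
Step 4: c_v = 3*1.381e-23*23.43*126.5/(126.5-1)^2 = 7.796e-24

7.796e-24


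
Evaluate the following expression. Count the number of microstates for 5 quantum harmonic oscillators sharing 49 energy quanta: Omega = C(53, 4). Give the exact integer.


Step 1: Use binomial coefficient C(53, 4)
Step 2: Numerator = 53! / 49!
Step 3: Denominator = 4!
Step 4: Omega = 292825

292825


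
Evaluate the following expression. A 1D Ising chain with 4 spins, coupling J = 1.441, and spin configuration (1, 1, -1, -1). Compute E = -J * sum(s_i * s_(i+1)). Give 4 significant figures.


Step 1: Nearest-neighbor products: 1, -1, 1
Step 2: Sum of products = 1
Step 3: E = -1.441 * 1 = -1.441

-1.441


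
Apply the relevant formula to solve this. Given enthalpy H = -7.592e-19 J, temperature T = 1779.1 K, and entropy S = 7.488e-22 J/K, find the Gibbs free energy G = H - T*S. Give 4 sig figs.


Step 1: T*S = 1779.1 * 7.488e-22 = 1.332e-18 J
Step 2: G = H - T*S = -7.592e-19 - 1.332e-18
Step 3: G = -2.091e-18 J

-2.091e-18


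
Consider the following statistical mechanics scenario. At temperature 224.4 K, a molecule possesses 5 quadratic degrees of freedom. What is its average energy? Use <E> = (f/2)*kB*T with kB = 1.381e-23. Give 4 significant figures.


Step 1: f/2 = 5/2 = 2.5
Step 2: kB*T = 1.381e-23 * 224.4 = 3.099e-21
Step 3: <E> = 2.5 * 3.099e-21 = 7.747e-21 J

7.747e-21


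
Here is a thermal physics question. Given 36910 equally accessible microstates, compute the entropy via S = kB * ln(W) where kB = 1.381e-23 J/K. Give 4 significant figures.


Step 1: ln(W) = ln(36910) = 10.52
Step 2: S = kB * ln(W) = 1.381e-23 * 10.52
Step 3: S = 1.452e-22 J/K

1.452e-22


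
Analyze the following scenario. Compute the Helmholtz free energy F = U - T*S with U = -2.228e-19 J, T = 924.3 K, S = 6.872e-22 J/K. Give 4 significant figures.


Step 1: T*S = 924.3 * 6.872e-22 = 6.352e-19 J
Step 2: F = U - T*S = -2.228e-19 - 6.352e-19
Step 3: F = -8.58e-19 J

-8.58e-19


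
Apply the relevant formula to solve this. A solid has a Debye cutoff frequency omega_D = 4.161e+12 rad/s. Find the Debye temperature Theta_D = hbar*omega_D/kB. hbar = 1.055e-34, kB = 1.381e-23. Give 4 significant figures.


Step 1: hbar*omega_D = 1.055e-34 * 4.161e+12 = 4.39e-22 J
Step 2: Theta_D = 4.39e-22 / 1.381e-23
Step 3: Theta_D = 31.79 K

31.79


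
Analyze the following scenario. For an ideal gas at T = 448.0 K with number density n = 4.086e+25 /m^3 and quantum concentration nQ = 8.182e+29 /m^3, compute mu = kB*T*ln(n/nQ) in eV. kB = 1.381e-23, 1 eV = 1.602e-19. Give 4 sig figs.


Step 1: n/nQ = 4.086e+25/8.182e+29 = 4.994e-05
Step 2: ln(n/nQ) = -9.905
Step 3: mu = kB*T*ln(n/nQ) = 6.187e-21*-9.905 = -6.128e-20 J
Step 4: Convert to eV: -6.128e-20/1.602e-19 = -0.3825 eV

-0.3825


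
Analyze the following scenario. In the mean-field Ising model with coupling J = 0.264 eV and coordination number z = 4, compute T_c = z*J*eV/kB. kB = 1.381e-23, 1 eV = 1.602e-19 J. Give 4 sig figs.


Step 1: z*J = 4*0.264 = 1.056 eV
Step 2: Convert to Joules: 1.056*1.602e-19 = 1.692e-19 J
Step 3: T_c = 1.692e-19 / 1.381e-23 = 1.225e+04 K

1.225e+04


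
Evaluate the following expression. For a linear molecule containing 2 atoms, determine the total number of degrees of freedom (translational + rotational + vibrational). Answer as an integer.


Step 1: Translational DOF = 3
Step 2: Rotational DOF (linear) = 2
Step 3: Vibrational DOF = 3*2 - 5 = 1
Step 4: Total = 3 + 2 + 1 = 6

6


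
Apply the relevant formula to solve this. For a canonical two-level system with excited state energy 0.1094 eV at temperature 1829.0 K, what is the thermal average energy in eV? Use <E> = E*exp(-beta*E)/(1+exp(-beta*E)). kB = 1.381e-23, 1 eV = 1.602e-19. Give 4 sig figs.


Step 1: beta*E = 0.1094*1.602e-19/(1.381e-23*1829.0) = 0.6939
Step 2: exp(-beta*E) = 0.4996
Step 3: <E> = 0.1094*0.4996/(1+0.4996) = 0.03645 eV

0.03645


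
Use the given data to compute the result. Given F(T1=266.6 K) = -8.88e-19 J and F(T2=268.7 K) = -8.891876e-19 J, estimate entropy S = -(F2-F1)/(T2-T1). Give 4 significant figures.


Step 1: dF = F2 - F1 = -8.891876e-19 - (-8.88e-19) = -1.1876e-21 J
Step 2: dT = T2 - T1 = 268.7 - 266.6 = 2.1 K
Step 3: S = -dF/dT = -(-1.1876e-21)/2.1 = 5.655e-22 J/K

5.655e-22


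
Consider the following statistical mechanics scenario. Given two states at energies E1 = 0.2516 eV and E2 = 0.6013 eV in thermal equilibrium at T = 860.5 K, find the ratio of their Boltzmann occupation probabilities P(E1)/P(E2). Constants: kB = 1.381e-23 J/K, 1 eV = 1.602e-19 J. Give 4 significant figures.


Step 1: Compute energy difference dE = E1 - E2 = 0.2516 - 0.6013 = -0.3497 eV
Step 2: Convert to Joules: dE_J = -0.3497 * 1.602e-19 = -5.602e-20 J
Step 3: Compute exponent = -dE_J / (kB * T) = -(-5.602e-20) / (1.381e-23 * 860.5) = 4.714
Step 4: P(E1)/P(E2) = exp(4.714) = 111.5

111.5


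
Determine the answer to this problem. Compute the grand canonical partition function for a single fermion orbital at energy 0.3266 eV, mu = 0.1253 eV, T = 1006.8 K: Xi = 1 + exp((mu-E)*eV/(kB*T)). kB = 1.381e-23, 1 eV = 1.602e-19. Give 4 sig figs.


Step 1: (mu - E) = 0.1253 - 0.3266 = -0.2013 eV
Step 2: x = (mu-E)*eV/(kB*T) = -0.2013*1.602e-19/(1.381e-23*1006.8) = -2.319
Step 3: exp(x) = 0.09834
Step 4: Xi = 1 + 0.09834 = 1.098

1.098


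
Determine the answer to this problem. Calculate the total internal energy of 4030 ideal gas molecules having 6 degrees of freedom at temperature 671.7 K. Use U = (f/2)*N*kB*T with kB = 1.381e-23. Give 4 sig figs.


Step 1: f/2 = 6/2 = 3.0
Step 2: N*kB*T = 4030*1.381e-23*671.7 = 3.738e-17
Step 3: U = 3.0 * 3.738e-17 = 1.121e-16 J

1.121e-16


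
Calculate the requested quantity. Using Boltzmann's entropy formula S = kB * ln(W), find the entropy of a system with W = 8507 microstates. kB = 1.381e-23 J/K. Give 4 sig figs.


Step 1: ln(W) = ln(8507) = 9.049
Step 2: S = kB * ln(W) = 1.381e-23 * 9.049
Step 3: S = 1.25e-22 J/K

1.25e-22


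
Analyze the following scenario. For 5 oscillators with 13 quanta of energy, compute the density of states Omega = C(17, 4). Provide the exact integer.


Step 1: Use binomial coefficient C(17, 4)
Step 2: Numerator = 17! / 13!
Step 3: Denominator = 4!
Step 4: Omega = 2380

2380


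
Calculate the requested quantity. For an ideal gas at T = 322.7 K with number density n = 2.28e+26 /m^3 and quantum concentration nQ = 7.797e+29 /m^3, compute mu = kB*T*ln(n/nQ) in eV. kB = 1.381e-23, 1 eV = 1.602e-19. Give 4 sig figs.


Step 1: n/nQ = 2.28e+26/7.797e+29 = 0.0002924
Step 2: ln(n/nQ) = -8.137
Step 3: mu = kB*T*ln(n/nQ) = 4.456e-21*-8.137 = -3.626e-20 J
Step 4: Convert to eV: -3.626e-20/1.602e-19 = -0.2264 eV

-0.2264


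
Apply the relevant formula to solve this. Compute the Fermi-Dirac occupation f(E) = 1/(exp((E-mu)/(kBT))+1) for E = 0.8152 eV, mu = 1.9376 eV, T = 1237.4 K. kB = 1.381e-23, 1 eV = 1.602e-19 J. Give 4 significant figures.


Step 1: (E - mu) = 0.8152 - 1.9376 = -1.122 eV
Step 2: Convert: (E-mu)*eV = -1.798e-19 J
Step 3: x = (E-mu)*eV/(kB*T) = -10.52
Step 4: f = 1/(exp(-10.52)+1) = 1

1


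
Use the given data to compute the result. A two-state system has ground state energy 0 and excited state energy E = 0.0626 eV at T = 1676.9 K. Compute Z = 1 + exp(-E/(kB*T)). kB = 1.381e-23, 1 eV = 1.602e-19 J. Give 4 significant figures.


Step 1: Compute beta*E = E*eV/(kB*T) = 0.0626*1.602e-19/(1.381e-23*1676.9) = 0.433
Step 2: exp(-beta*E) = exp(-0.433) = 0.6485
Step 3: Z = 1 + 0.6485 = 1.649

1.649


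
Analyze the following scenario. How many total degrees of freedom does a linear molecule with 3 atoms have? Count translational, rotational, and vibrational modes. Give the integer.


Step 1: Translational DOF = 3
Step 2: Rotational DOF (linear) = 2
Step 3: Vibrational DOF = 3*3 - 5 = 4
Step 4: Total = 3 + 2 + 4 = 9

9


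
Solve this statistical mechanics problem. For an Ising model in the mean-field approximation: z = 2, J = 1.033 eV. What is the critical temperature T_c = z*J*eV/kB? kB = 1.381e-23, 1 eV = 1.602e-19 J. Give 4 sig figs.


Step 1: z*J = 2*1.033 = 2.066 eV
Step 2: Convert to Joules: 2.066*1.602e-19 = 3.31e-19 J
Step 3: T_c = 3.31e-19 / 1.381e-23 = 2.397e+04 K

2.397e+04


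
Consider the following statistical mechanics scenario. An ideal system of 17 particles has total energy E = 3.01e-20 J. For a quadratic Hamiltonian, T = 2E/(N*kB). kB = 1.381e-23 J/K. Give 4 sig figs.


Step 1: Numerator = 2*E = 2*3.01e-20 = 6.02e-20 J
Step 2: Denominator = N*kB = 17*1.381e-23 = 2.348e-22
Step 3: T = 6.02e-20 / 2.348e-22 = 256.4 K

256.4


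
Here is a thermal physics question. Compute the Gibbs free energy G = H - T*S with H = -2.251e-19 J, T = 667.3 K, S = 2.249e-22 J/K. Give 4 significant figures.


Step 1: T*S = 667.3 * 2.249e-22 = 1.501e-19 J
Step 2: G = H - T*S = -2.251e-19 - 1.501e-19
Step 3: G = -3.752e-19 J

-3.752e-19


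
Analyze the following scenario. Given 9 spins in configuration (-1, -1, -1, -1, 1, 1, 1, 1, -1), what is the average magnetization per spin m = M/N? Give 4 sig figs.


Step 1: Count up spins (+1): 4, down spins (-1): 5
Step 2: Total magnetization M = 4 - 5 = -1
Step 3: m = M/N = -1/9 = -0.1111

-0.1111


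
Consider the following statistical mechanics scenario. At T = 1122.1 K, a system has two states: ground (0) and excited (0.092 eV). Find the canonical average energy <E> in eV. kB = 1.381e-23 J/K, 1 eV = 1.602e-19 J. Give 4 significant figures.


Step 1: beta*E = 0.092*1.602e-19/(1.381e-23*1122.1) = 0.9511
Step 2: exp(-beta*E) = 0.3863
Step 3: <E> = 0.092*0.3863/(1+0.3863) = 0.02564 eV

0.02564


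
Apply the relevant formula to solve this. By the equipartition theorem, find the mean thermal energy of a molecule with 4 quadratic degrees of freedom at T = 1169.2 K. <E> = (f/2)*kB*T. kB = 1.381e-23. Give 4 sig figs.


Step 1: f/2 = 4/2 = 2
Step 2: kB*T = 1.381e-23 * 1169.2 = 1.615e-20
Step 3: <E> = 2 * 1.615e-20 = 3.229e-20 J

3.229e-20


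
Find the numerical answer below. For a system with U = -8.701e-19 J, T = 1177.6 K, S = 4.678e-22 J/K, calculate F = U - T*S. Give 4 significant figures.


Step 1: T*S = 1177.6 * 4.678e-22 = 5.509e-19 J
Step 2: F = U - T*S = -8.701e-19 - 5.509e-19
Step 3: F = -1.421e-18 J

-1.421e-18


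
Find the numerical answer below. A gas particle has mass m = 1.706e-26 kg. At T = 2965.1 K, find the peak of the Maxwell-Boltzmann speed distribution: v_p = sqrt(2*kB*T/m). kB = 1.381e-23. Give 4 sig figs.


Step 1: Numerator = 2*kB*T = 2*1.381e-23*2965.1 = 8.19e-20
Step 2: Ratio = 8.19e-20 / 1.706e-26 = 4.8e+06
Step 3: v_p = sqrt(4.8e+06) = 2191 m/s

2191


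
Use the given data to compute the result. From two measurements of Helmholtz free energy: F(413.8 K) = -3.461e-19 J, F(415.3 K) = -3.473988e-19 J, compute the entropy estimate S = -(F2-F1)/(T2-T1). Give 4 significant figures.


Step 1: dF = F2 - F1 = -3.473988e-19 - (-3.461e-19) = -1.2988e-21 J
Step 2: dT = T2 - T1 = 415.3 - 413.8 = 1.5 K
Step 3: S = -dF/dT = -(-1.2988e-21)/1.5 = 8.659e-22 J/K

8.659e-22


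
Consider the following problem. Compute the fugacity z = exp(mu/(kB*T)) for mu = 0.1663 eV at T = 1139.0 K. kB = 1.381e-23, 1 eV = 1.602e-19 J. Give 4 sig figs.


Step 1: Convert mu to Joules: 0.1663*1.602e-19 = 2.664e-20 J
Step 2: kB*T = 1.381e-23*1139.0 = 1.573e-20 J
Step 3: mu/(kB*T) = 1.694
Step 4: z = exp(1.694) = 5.44

5.44


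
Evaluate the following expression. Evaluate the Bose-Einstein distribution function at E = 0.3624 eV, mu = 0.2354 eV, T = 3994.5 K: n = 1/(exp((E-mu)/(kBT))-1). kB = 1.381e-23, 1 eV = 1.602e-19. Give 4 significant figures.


Step 1: (E - mu) = 0.127 eV
Step 2: x = (E-mu)*eV/(kB*T) = 0.127*1.602e-19/(1.381e-23*3994.5) = 0.3688
Step 3: exp(x) = 1.446
Step 4: n = 1/(exp(x)-1) = 2.242

2.242


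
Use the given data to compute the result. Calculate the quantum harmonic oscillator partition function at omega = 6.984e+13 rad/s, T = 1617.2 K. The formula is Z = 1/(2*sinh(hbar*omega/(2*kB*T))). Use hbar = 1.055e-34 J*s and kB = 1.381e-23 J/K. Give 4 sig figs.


Step 1: Compute x = hbar*omega/(kB*T) = 1.055e-34*6.984e+13/(1.381e-23*1617.2) = 0.3299
Step 2: x/2 = 0.165
Step 3: sinh(x/2) = 0.1657
Step 4: Z = 1/(2*0.1657) = 3.017

3.017


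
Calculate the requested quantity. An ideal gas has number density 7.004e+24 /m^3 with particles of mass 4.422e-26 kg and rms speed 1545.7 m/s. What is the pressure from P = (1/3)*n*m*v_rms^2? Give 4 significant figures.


Step 1: v_rms^2 = 1545.7^2 = 2.389e+06
Step 2: n*m = 7.004e+24*4.422e-26 = 0.3097
Step 3: P = (1/3)*0.3097*2.389e+06 = 2.467e+05 Pa

2.467e+05


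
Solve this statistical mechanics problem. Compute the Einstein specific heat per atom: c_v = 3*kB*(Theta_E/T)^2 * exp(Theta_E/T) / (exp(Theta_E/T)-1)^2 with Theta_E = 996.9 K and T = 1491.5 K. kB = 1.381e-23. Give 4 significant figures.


Step 1: x = Theta_E/T = 996.9/1491.5 = 0.6684
Step 2: x^2 = 0.4467
Step 3: exp(x) = 1.951
Step 4: c_v = 3*1.381e-23*0.4467*1.951/(1.951-1)^2 = 3.992e-23

3.992e-23


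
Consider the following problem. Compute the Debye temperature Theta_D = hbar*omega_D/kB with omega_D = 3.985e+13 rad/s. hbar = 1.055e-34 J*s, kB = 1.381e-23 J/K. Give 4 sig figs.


Step 1: hbar*omega_D = 1.055e-34 * 3.985e+13 = 4.204e-21 J
Step 2: Theta_D = 4.204e-21 / 1.381e-23
Step 3: Theta_D = 304.4 K

304.4


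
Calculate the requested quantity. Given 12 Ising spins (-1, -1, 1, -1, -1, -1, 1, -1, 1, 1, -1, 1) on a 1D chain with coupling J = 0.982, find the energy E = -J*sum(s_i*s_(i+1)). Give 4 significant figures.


Step 1: Nearest-neighbor products: 1, -1, -1, 1, 1, -1, -1, -1, 1, -1, -1
Step 2: Sum of products = -3
Step 3: E = -0.982 * -3 = 2.946

2.946


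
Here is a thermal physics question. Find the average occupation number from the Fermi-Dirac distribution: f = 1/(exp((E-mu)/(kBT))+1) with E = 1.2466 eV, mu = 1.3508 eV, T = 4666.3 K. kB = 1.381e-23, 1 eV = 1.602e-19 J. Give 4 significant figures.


Step 1: (E - mu) = 1.2466 - 1.3508 = -0.1042 eV
Step 2: Convert: (E-mu)*eV = -1.669e-20 J
Step 3: x = (E-mu)*eV/(kB*T) = -0.259
Step 4: f = 1/(exp(-0.259)+1) = 0.5644

0.5644


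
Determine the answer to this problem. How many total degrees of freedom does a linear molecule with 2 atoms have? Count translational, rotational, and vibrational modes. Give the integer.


Step 1: Translational DOF = 3
Step 2: Rotational DOF (linear) = 2
Step 3: Vibrational DOF = 3*2 - 5 = 1
Step 4: Total = 3 + 2 + 1 = 6

6


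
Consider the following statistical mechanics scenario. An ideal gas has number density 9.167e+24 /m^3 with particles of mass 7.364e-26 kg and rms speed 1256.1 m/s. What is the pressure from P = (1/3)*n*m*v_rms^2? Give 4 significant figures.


Step 1: v_rms^2 = 1256.1^2 = 1.578e+06
Step 2: n*m = 9.167e+24*7.364e-26 = 0.6751
Step 3: P = (1/3)*0.6751*1.578e+06 = 3.55e+05 Pa

3.55e+05


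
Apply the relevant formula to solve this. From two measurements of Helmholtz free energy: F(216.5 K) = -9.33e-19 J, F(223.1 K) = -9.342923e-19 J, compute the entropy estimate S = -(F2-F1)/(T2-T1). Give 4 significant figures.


Step 1: dF = F2 - F1 = -9.342923e-19 - (-9.33e-19) = -1.2923e-21 J
Step 2: dT = T2 - T1 = 223.1 - 216.5 = 6.6 K
Step 3: S = -dF/dT = -(-1.2923e-21)/6.6 = 1.958e-22 J/K

1.958e-22


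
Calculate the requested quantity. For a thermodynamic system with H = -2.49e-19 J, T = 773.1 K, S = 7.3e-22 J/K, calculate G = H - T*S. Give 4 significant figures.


Step 1: T*S = 773.1 * 7.3e-22 = 5.644e-19 J
Step 2: G = H - T*S = -2.49e-19 - 5.644e-19
Step 3: G = -8.134e-19 J

-8.134e-19


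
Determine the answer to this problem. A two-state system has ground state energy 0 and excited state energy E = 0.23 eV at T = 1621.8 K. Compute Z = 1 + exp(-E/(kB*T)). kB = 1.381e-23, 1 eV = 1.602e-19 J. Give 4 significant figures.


Step 1: Compute beta*E = E*eV/(kB*T) = 0.23*1.602e-19/(1.381e-23*1621.8) = 1.645
Step 2: exp(-beta*E) = exp(-1.645) = 0.193
Step 3: Z = 1 + 0.193 = 1.193

1.193


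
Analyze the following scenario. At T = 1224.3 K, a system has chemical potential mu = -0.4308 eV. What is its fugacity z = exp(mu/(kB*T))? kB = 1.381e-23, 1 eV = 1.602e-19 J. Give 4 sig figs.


Step 1: Convert mu to Joules: -0.4308*1.602e-19 = -6.901e-20 J
Step 2: kB*T = 1.381e-23*1224.3 = 1.691e-20 J
Step 3: mu/(kB*T) = -4.082
Step 4: z = exp(-4.082) = 0.01688

0.01688


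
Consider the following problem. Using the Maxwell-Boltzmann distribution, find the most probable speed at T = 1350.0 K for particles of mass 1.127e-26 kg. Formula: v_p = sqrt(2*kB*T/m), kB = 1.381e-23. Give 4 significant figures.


Step 1: Numerator = 2*kB*T = 2*1.381e-23*1350.0 = 3.729e-20
Step 2: Ratio = 3.729e-20 / 1.127e-26 = 3.309e+06
Step 3: v_p = sqrt(3.309e+06) = 1819 m/s

1819


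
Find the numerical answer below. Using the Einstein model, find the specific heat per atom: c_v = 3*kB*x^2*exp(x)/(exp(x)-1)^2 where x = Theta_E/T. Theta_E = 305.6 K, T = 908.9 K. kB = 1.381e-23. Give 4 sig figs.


Step 1: x = Theta_E/T = 305.6/908.9 = 0.3362
Step 2: x^2 = 0.1131
Step 3: exp(x) = 1.4
Step 4: c_v = 3*1.381e-23*0.1131*1.4/(1.4-1)^2 = 4.104e-23

4.104e-23


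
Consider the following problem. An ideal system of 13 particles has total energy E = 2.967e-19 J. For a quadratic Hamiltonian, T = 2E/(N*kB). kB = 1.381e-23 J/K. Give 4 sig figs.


Step 1: Numerator = 2*E = 2*2.967e-19 = 5.934e-19 J
Step 2: Denominator = N*kB = 13*1.381e-23 = 1.795e-22
Step 3: T = 5.934e-19 / 1.795e-22 = 3305 K

3305


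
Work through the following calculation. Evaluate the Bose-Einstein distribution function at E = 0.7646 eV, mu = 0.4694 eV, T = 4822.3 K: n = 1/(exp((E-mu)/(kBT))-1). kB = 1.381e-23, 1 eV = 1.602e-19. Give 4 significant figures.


Step 1: (E - mu) = 0.2952 eV
Step 2: x = (E-mu)*eV/(kB*T) = 0.2952*1.602e-19/(1.381e-23*4822.3) = 0.7101
Step 3: exp(x) = 2.034
Step 4: n = 1/(exp(x)-1) = 0.9669

0.9669


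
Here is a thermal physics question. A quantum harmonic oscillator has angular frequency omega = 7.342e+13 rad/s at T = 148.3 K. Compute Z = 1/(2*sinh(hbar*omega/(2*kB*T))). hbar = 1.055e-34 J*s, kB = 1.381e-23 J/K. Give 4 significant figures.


Step 1: Compute x = hbar*omega/(kB*T) = 1.055e-34*7.342e+13/(1.381e-23*148.3) = 3.782
Step 2: x/2 = 1.891
Step 3: sinh(x/2) = 3.238
Step 4: Z = 1/(2*3.238) = 0.1544

0.1544


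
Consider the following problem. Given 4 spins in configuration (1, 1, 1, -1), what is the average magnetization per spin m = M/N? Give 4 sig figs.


Step 1: Count up spins (+1): 3, down spins (-1): 1
Step 2: Total magnetization M = 3 - 1 = 2
Step 3: m = M/N = 2/4 = 0.5

0.5


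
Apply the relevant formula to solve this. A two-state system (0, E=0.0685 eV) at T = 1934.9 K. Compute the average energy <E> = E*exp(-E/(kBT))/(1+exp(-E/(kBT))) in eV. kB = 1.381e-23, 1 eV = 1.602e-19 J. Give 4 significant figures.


Step 1: beta*E = 0.0685*1.602e-19/(1.381e-23*1934.9) = 0.4107
Step 2: exp(-beta*E) = 0.6632
Step 3: <E> = 0.0685*0.6632/(1+0.6632) = 0.02731 eV

0.02731


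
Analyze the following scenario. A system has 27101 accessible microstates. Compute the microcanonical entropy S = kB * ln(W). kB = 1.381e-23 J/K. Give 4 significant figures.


Step 1: ln(W) = ln(27101) = 10.21
Step 2: S = kB * ln(W) = 1.381e-23 * 10.21
Step 3: S = 1.41e-22 J/K

1.41e-22


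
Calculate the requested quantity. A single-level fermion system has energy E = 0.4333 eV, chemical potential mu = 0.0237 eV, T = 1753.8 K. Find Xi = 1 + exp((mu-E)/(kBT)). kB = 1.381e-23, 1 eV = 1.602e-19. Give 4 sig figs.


Step 1: (mu - E) = 0.0237 - 0.4333 = -0.4096 eV
Step 2: x = (mu-E)*eV/(kB*T) = -0.4096*1.602e-19/(1.381e-23*1753.8) = -2.709
Step 3: exp(x) = 0.06659
Step 4: Xi = 1 + 0.06659 = 1.067

1.067


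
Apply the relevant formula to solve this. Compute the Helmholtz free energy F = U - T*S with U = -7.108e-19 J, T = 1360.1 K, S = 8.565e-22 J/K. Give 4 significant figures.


Step 1: T*S = 1360.1 * 8.565e-22 = 1.165e-18 J
Step 2: F = U - T*S = -7.108e-19 - 1.165e-18
Step 3: F = -1.876e-18 J

-1.876e-18


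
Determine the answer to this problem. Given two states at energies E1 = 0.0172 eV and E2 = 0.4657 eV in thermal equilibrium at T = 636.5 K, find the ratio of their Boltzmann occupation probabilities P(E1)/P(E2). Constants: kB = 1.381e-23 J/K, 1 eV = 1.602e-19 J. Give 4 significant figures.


Step 1: Compute energy difference dE = E1 - E2 = 0.0172 - 0.4657 = -0.4485 eV
Step 2: Convert to Joules: dE_J = -0.4485 * 1.602e-19 = -7.185e-20 J
Step 3: Compute exponent = -dE_J / (kB * T) = -(-7.185e-20) / (1.381e-23 * 636.5) = 8.174
Step 4: P(E1)/P(E2) = exp(8.174) = 3547

3547


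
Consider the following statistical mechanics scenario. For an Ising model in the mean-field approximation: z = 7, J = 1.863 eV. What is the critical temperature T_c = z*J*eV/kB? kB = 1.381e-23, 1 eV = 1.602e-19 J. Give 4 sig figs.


Step 1: z*J = 7*1.863 = 13.04 eV
Step 2: Convert to Joules: 13.04*1.602e-19 = 2.089e-18 J
Step 3: T_c = 2.089e-18 / 1.381e-23 = 1.513e+05 K

1.513e+05


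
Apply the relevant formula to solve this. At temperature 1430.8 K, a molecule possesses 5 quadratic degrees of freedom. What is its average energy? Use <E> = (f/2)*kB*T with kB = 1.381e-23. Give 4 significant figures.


Step 1: f/2 = 5/2 = 2.5
Step 2: kB*T = 1.381e-23 * 1430.8 = 1.976e-20
Step 3: <E> = 2.5 * 1.976e-20 = 4.94e-20 J

4.94e-20


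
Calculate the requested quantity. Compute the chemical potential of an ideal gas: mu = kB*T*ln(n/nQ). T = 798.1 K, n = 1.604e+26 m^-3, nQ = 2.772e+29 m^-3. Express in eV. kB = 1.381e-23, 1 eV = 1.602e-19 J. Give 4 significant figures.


Step 1: n/nQ = 1.604e+26/2.772e+29 = 0.0005786
Step 2: ln(n/nQ) = -7.455
Step 3: mu = kB*T*ln(n/nQ) = 1.102e-20*-7.455 = -8.217e-20 J
Step 4: Convert to eV: -8.217e-20/1.602e-19 = -0.5129 eV

-0.5129


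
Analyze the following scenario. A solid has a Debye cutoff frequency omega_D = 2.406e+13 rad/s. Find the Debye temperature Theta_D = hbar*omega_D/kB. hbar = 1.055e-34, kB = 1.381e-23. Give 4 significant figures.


Step 1: hbar*omega_D = 1.055e-34 * 2.406e+13 = 2.538e-21 J
Step 2: Theta_D = 2.538e-21 / 1.381e-23
Step 3: Theta_D = 183.8 K

183.8


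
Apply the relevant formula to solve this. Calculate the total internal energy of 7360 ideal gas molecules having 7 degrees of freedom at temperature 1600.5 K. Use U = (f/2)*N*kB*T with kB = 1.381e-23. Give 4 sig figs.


Step 1: f/2 = 7/2 = 3.5
Step 2: N*kB*T = 7360*1.381e-23*1600.5 = 1.627e-16
Step 3: U = 3.5 * 1.627e-16 = 5.694e-16 J

5.694e-16


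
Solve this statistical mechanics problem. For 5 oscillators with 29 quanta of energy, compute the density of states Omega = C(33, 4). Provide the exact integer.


Step 1: Use binomial coefficient C(33, 4)
Step 2: Numerator = 33! / 29!
Step 3: Denominator = 4!
Step 4: Omega = 40920

40920


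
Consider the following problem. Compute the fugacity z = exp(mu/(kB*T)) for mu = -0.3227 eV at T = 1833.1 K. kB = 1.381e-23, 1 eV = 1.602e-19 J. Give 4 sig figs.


Step 1: Convert mu to Joules: -0.3227*1.602e-19 = -5.17e-20 J
Step 2: kB*T = 1.381e-23*1833.1 = 2.532e-20 J
Step 3: mu/(kB*T) = -2.042
Step 4: z = exp(-2.042) = 0.1298

0.1298


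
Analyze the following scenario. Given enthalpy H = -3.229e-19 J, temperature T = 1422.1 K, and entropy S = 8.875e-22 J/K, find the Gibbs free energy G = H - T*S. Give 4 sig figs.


Step 1: T*S = 1422.1 * 8.875e-22 = 1.262e-18 J
Step 2: G = H - T*S = -3.229e-19 - 1.262e-18
Step 3: G = -1.585e-18 J

-1.585e-18


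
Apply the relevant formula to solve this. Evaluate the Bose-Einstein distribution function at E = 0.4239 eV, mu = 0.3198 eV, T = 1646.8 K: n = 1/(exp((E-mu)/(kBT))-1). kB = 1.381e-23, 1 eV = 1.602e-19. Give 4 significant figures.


Step 1: (E - mu) = 0.1041 eV
Step 2: x = (E-mu)*eV/(kB*T) = 0.1041*1.602e-19/(1.381e-23*1646.8) = 0.7333
Step 3: exp(x) = 2.082
Step 4: n = 1/(exp(x)-1) = 0.9243

0.9243


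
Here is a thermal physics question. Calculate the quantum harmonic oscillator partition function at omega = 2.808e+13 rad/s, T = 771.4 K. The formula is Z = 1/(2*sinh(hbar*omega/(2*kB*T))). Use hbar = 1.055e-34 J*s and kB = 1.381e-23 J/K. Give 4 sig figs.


Step 1: Compute x = hbar*omega/(kB*T) = 1.055e-34*2.808e+13/(1.381e-23*771.4) = 0.2781
Step 2: x/2 = 0.139
Step 3: sinh(x/2) = 0.1395
Step 4: Z = 1/(2*0.1395) = 3.584

3.584


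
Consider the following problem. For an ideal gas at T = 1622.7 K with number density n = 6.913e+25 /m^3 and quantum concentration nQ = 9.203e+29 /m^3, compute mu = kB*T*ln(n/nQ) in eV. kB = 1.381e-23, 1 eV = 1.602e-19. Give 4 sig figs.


Step 1: n/nQ = 6.913e+25/9.203e+29 = 7.512e-05
Step 2: ln(n/nQ) = -9.496
Step 3: mu = kB*T*ln(n/nQ) = 2.241e-20*-9.496 = -2.128e-19 J
Step 4: Convert to eV: -2.128e-19/1.602e-19 = -1.328 eV

-1.328


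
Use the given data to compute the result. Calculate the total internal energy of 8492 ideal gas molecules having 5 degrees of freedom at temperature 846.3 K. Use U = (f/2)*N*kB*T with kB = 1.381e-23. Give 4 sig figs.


Step 1: f/2 = 5/2 = 2.5
Step 2: N*kB*T = 8492*1.381e-23*846.3 = 9.925e-17
Step 3: U = 2.5 * 9.925e-17 = 2.481e-16 J

2.481e-16


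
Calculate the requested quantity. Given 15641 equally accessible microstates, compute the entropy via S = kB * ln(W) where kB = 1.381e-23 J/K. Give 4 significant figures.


Step 1: ln(W) = ln(15641) = 9.658
Step 2: S = kB * ln(W) = 1.381e-23 * 9.658
Step 3: S = 1.334e-22 J/K

1.334e-22


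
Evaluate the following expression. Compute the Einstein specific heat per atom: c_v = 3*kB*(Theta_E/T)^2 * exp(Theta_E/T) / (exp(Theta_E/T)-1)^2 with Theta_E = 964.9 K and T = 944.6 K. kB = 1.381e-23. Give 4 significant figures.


Step 1: x = Theta_E/T = 964.9/944.6 = 1.021
Step 2: x^2 = 1.043
Step 3: exp(x) = 2.777
Step 4: c_v = 3*1.381e-23*1.043*2.777/(2.777-1)^2 = 3.801e-23

3.801e-23


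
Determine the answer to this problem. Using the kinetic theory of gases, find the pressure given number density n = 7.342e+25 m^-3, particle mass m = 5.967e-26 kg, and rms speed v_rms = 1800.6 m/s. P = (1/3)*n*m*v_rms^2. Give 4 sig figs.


Step 1: v_rms^2 = 1800.6^2 = 3.242e+06
Step 2: n*m = 7.342e+25*5.967e-26 = 4.381
Step 3: P = (1/3)*4.381*3.242e+06 = 4.735e+06 Pa

4.735e+06


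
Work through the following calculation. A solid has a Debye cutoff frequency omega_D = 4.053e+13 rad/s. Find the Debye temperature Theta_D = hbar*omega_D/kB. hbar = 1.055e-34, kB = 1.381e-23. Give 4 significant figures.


Step 1: hbar*omega_D = 1.055e-34 * 4.053e+13 = 4.276e-21 J
Step 2: Theta_D = 4.276e-21 / 1.381e-23
Step 3: Theta_D = 309.6 K

309.6


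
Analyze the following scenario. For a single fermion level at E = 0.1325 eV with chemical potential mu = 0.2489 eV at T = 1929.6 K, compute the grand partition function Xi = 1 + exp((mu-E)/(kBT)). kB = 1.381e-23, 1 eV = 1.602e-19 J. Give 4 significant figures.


Step 1: (mu - E) = 0.2489 - 0.1325 = 0.1164 eV
Step 2: x = (mu-E)*eV/(kB*T) = 0.1164*1.602e-19/(1.381e-23*1929.6) = 0.6998
Step 3: exp(x) = 2.013
Step 4: Xi = 1 + 2.013 = 3.013

3.013


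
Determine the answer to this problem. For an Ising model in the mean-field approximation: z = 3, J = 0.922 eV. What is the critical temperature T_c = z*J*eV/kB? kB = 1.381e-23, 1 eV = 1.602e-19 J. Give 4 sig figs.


Step 1: z*J = 3*0.922 = 2.766 eV
Step 2: Convert to Joules: 2.766*1.602e-19 = 4.431e-19 J
Step 3: T_c = 4.431e-19 / 1.381e-23 = 3.209e+04 K

3.209e+04


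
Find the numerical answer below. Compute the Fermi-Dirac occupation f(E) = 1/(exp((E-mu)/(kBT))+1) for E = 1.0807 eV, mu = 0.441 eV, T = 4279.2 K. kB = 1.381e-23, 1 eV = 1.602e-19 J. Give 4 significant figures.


Step 1: (E - mu) = 1.0807 - 0.441 = 0.6397 eV
Step 2: Convert: (E-mu)*eV = 1.025e-19 J
Step 3: x = (E-mu)*eV/(kB*T) = 1.734
Step 4: f = 1/(exp(1.734)+1) = 0.1501

0.1501


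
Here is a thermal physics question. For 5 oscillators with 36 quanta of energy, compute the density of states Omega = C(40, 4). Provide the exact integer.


Step 1: Use binomial coefficient C(40, 4)
Step 2: Numerator = 40! / 36!
Step 3: Denominator = 4!
Step 4: Omega = 91390

91390


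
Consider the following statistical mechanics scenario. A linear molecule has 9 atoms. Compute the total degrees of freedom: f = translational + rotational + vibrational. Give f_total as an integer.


Step 1: Translational DOF = 3
Step 2: Rotational DOF (linear) = 2
Step 3: Vibrational DOF = 3*9 - 5 = 22
Step 4: Total = 3 + 2 + 22 = 27

27


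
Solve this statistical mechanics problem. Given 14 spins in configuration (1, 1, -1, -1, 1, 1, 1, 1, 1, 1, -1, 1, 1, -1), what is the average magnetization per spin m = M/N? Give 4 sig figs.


Step 1: Count up spins (+1): 10, down spins (-1): 4
Step 2: Total magnetization M = 10 - 4 = 6
Step 3: m = M/N = 6/14 = 0.4286

0.4286


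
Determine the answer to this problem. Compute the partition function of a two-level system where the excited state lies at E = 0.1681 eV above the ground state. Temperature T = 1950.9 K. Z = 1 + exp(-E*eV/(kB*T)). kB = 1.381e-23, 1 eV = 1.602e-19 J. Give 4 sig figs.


Step 1: Compute beta*E = E*eV/(kB*T) = 0.1681*1.602e-19/(1.381e-23*1950.9) = 0.9995
Step 2: exp(-beta*E) = exp(-0.9995) = 0.368
Step 3: Z = 1 + 0.368 = 1.368

1.368


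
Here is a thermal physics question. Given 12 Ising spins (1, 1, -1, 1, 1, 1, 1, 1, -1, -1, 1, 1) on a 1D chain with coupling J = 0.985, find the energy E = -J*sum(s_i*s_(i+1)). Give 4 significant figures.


Step 1: Nearest-neighbor products: 1, -1, -1, 1, 1, 1, 1, -1, 1, -1, 1
Step 2: Sum of products = 3
Step 3: E = -0.985 * 3 = -2.955

-2.955


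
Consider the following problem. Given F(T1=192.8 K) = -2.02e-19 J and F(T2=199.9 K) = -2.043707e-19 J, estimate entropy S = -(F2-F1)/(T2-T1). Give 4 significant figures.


Step 1: dF = F2 - F1 = -2.043707e-19 - (-2.02e-19) = -2.3707e-21 J
Step 2: dT = T2 - T1 = 199.9 - 192.8 = 7.1 K
Step 3: S = -dF/dT = -(-2.3707e-21)/7.1 = 3.339e-22 J/K

3.339e-22
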